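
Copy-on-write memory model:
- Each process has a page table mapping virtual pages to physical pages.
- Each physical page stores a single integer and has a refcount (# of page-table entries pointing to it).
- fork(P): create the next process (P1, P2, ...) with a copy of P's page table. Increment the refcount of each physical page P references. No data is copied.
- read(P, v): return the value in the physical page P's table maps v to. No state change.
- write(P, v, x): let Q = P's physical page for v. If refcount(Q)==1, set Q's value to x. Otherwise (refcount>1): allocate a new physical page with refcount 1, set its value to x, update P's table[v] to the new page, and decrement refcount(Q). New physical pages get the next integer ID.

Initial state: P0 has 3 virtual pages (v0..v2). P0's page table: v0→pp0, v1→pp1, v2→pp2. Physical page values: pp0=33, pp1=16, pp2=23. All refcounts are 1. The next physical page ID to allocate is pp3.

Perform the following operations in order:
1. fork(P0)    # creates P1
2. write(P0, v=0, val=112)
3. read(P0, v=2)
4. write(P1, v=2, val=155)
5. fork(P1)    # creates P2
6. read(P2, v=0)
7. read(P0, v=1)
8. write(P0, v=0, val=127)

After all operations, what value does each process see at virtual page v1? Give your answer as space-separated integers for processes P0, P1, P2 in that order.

Answer: 16 16 16

Derivation:
Op 1: fork(P0) -> P1. 3 ppages; refcounts: pp0:2 pp1:2 pp2:2
Op 2: write(P0, v0, 112). refcount(pp0)=2>1 -> COPY to pp3. 4 ppages; refcounts: pp0:1 pp1:2 pp2:2 pp3:1
Op 3: read(P0, v2) -> 23. No state change.
Op 4: write(P1, v2, 155). refcount(pp2)=2>1 -> COPY to pp4. 5 ppages; refcounts: pp0:1 pp1:2 pp2:1 pp3:1 pp4:1
Op 5: fork(P1) -> P2. 5 ppages; refcounts: pp0:2 pp1:3 pp2:1 pp3:1 pp4:2
Op 6: read(P2, v0) -> 33. No state change.
Op 7: read(P0, v1) -> 16. No state change.
Op 8: write(P0, v0, 127). refcount(pp3)=1 -> write in place. 5 ppages; refcounts: pp0:2 pp1:3 pp2:1 pp3:1 pp4:2
P0: v1 -> pp1 = 16
P1: v1 -> pp1 = 16
P2: v1 -> pp1 = 16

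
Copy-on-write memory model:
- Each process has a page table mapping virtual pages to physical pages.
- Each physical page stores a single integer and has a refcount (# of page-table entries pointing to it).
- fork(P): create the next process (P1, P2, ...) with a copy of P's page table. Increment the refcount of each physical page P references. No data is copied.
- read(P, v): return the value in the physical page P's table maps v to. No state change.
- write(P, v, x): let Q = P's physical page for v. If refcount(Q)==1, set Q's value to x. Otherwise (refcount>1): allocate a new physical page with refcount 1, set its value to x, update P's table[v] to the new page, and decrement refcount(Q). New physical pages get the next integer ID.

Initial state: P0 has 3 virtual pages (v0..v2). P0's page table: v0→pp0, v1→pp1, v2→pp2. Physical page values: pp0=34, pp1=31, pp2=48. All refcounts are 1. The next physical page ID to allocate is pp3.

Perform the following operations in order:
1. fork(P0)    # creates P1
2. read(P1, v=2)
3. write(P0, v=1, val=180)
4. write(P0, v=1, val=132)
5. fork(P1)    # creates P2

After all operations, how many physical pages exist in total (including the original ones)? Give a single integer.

Op 1: fork(P0) -> P1. 3 ppages; refcounts: pp0:2 pp1:2 pp2:2
Op 2: read(P1, v2) -> 48. No state change.
Op 3: write(P0, v1, 180). refcount(pp1)=2>1 -> COPY to pp3. 4 ppages; refcounts: pp0:2 pp1:1 pp2:2 pp3:1
Op 4: write(P0, v1, 132). refcount(pp3)=1 -> write in place. 4 ppages; refcounts: pp0:2 pp1:1 pp2:2 pp3:1
Op 5: fork(P1) -> P2. 4 ppages; refcounts: pp0:3 pp1:2 pp2:3 pp3:1

Answer: 4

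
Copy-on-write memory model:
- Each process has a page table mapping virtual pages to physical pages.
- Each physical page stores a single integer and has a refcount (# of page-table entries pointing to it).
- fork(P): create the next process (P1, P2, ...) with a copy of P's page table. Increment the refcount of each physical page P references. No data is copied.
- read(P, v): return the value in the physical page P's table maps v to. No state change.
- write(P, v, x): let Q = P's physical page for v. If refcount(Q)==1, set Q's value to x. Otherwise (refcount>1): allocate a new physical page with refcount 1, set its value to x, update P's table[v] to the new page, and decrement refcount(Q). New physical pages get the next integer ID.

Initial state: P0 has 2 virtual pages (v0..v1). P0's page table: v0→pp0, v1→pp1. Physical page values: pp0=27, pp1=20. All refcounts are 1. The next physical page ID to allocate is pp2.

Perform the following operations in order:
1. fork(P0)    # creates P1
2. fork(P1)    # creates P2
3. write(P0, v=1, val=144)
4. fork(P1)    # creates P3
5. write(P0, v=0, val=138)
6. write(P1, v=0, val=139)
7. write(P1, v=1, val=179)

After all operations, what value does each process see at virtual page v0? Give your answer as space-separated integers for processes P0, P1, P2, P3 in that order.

Answer: 138 139 27 27

Derivation:
Op 1: fork(P0) -> P1. 2 ppages; refcounts: pp0:2 pp1:2
Op 2: fork(P1) -> P2. 2 ppages; refcounts: pp0:3 pp1:3
Op 3: write(P0, v1, 144). refcount(pp1)=3>1 -> COPY to pp2. 3 ppages; refcounts: pp0:3 pp1:2 pp2:1
Op 4: fork(P1) -> P3. 3 ppages; refcounts: pp0:4 pp1:3 pp2:1
Op 5: write(P0, v0, 138). refcount(pp0)=4>1 -> COPY to pp3. 4 ppages; refcounts: pp0:3 pp1:3 pp2:1 pp3:1
Op 6: write(P1, v0, 139). refcount(pp0)=3>1 -> COPY to pp4. 5 ppages; refcounts: pp0:2 pp1:3 pp2:1 pp3:1 pp4:1
Op 7: write(P1, v1, 179). refcount(pp1)=3>1 -> COPY to pp5. 6 ppages; refcounts: pp0:2 pp1:2 pp2:1 pp3:1 pp4:1 pp5:1
P0: v0 -> pp3 = 138
P1: v0 -> pp4 = 139
P2: v0 -> pp0 = 27
P3: v0 -> pp0 = 27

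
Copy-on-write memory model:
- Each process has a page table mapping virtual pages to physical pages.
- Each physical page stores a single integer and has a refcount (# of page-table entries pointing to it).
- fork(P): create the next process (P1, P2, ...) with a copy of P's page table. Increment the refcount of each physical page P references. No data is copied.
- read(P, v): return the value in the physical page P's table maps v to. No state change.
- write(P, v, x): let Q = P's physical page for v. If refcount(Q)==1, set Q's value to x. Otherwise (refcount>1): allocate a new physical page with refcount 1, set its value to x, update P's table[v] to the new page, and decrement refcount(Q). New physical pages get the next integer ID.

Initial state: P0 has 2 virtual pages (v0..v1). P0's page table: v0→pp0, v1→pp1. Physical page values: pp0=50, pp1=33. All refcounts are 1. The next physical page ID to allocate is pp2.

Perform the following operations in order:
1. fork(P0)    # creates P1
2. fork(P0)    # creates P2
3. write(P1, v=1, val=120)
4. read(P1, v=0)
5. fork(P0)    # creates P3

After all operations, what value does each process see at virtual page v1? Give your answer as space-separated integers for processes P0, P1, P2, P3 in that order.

Answer: 33 120 33 33

Derivation:
Op 1: fork(P0) -> P1. 2 ppages; refcounts: pp0:2 pp1:2
Op 2: fork(P0) -> P2. 2 ppages; refcounts: pp0:3 pp1:3
Op 3: write(P1, v1, 120). refcount(pp1)=3>1 -> COPY to pp2. 3 ppages; refcounts: pp0:3 pp1:2 pp2:1
Op 4: read(P1, v0) -> 50. No state change.
Op 5: fork(P0) -> P3. 3 ppages; refcounts: pp0:4 pp1:3 pp2:1
P0: v1 -> pp1 = 33
P1: v1 -> pp2 = 120
P2: v1 -> pp1 = 33
P3: v1 -> pp1 = 33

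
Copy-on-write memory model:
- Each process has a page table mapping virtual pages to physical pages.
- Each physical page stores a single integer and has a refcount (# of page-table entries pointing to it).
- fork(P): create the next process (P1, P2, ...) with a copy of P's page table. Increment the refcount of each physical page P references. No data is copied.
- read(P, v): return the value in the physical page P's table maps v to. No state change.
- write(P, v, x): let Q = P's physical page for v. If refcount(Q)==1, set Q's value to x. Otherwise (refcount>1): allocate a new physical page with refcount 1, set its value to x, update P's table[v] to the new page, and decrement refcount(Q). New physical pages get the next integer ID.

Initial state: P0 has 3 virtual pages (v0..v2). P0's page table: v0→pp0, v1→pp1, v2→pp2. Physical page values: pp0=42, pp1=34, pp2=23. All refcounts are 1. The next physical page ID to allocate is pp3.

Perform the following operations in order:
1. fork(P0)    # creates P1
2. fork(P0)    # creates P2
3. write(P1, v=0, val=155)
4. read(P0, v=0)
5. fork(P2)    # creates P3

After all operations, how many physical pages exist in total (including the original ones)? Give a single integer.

Answer: 4

Derivation:
Op 1: fork(P0) -> P1. 3 ppages; refcounts: pp0:2 pp1:2 pp2:2
Op 2: fork(P0) -> P2. 3 ppages; refcounts: pp0:3 pp1:3 pp2:3
Op 3: write(P1, v0, 155). refcount(pp0)=3>1 -> COPY to pp3. 4 ppages; refcounts: pp0:2 pp1:3 pp2:3 pp3:1
Op 4: read(P0, v0) -> 42. No state change.
Op 5: fork(P2) -> P3. 4 ppages; refcounts: pp0:3 pp1:4 pp2:4 pp3:1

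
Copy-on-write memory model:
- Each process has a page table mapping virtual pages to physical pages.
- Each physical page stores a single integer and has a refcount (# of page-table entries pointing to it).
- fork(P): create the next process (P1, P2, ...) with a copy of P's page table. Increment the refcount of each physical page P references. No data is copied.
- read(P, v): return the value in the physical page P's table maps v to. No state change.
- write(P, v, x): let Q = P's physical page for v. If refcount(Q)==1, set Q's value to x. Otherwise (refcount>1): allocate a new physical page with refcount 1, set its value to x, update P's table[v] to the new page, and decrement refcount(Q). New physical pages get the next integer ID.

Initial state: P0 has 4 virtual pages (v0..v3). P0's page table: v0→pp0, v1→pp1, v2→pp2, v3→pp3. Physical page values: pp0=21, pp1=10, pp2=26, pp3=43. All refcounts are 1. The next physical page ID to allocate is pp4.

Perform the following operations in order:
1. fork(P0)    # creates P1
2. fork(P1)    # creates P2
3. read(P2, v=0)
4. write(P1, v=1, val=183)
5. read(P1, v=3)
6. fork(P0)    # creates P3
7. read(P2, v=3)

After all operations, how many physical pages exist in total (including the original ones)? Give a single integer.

Op 1: fork(P0) -> P1. 4 ppages; refcounts: pp0:2 pp1:2 pp2:2 pp3:2
Op 2: fork(P1) -> P2. 4 ppages; refcounts: pp0:3 pp1:3 pp2:3 pp3:3
Op 3: read(P2, v0) -> 21. No state change.
Op 4: write(P1, v1, 183). refcount(pp1)=3>1 -> COPY to pp4. 5 ppages; refcounts: pp0:3 pp1:2 pp2:3 pp3:3 pp4:1
Op 5: read(P1, v3) -> 43. No state change.
Op 6: fork(P0) -> P3. 5 ppages; refcounts: pp0:4 pp1:3 pp2:4 pp3:4 pp4:1
Op 7: read(P2, v3) -> 43. No state change.

Answer: 5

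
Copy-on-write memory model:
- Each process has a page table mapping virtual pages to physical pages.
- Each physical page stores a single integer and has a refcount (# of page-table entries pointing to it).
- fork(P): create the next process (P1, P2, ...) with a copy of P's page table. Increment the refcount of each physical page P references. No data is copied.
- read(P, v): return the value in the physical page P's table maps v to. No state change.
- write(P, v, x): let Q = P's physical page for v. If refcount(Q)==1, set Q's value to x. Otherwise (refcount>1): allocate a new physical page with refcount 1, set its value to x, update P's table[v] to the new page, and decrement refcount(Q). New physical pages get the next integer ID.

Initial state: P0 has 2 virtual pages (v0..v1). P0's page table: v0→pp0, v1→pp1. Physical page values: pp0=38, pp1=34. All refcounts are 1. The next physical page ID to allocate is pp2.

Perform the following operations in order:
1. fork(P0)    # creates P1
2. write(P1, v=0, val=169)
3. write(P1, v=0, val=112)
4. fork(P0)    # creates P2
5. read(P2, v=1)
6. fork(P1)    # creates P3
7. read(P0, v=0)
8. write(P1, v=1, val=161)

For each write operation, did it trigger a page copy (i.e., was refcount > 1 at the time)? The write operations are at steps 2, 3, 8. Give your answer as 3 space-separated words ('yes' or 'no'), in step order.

Op 1: fork(P0) -> P1. 2 ppages; refcounts: pp0:2 pp1:2
Op 2: write(P1, v0, 169). refcount(pp0)=2>1 -> COPY to pp2. 3 ppages; refcounts: pp0:1 pp1:2 pp2:1
Op 3: write(P1, v0, 112). refcount(pp2)=1 -> write in place. 3 ppages; refcounts: pp0:1 pp1:2 pp2:1
Op 4: fork(P0) -> P2. 3 ppages; refcounts: pp0:2 pp1:3 pp2:1
Op 5: read(P2, v1) -> 34. No state change.
Op 6: fork(P1) -> P3. 3 ppages; refcounts: pp0:2 pp1:4 pp2:2
Op 7: read(P0, v0) -> 38. No state change.
Op 8: write(P1, v1, 161). refcount(pp1)=4>1 -> COPY to pp3. 4 ppages; refcounts: pp0:2 pp1:3 pp2:2 pp3:1

yes no yes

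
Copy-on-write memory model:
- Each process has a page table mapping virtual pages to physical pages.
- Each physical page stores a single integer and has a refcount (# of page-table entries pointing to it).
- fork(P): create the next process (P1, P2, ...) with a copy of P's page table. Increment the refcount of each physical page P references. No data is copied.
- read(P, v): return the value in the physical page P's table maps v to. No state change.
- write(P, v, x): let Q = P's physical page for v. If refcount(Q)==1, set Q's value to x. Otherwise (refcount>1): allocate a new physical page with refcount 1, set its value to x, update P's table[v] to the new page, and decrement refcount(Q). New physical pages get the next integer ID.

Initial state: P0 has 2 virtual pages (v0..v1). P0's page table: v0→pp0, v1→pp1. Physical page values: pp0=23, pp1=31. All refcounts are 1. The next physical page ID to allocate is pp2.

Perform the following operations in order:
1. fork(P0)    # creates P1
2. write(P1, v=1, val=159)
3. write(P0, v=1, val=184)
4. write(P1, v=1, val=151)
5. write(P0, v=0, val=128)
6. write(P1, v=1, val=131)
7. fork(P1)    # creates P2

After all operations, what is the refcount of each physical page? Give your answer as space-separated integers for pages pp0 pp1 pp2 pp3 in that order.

Answer: 2 1 2 1

Derivation:
Op 1: fork(P0) -> P1. 2 ppages; refcounts: pp0:2 pp1:2
Op 2: write(P1, v1, 159). refcount(pp1)=2>1 -> COPY to pp2. 3 ppages; refcounts: pp0:2 pp1:1 pp2:1
Op 3: write(P0, v1, 184). refcount(pp1)=1 -> write in place. 3 ppages; refcounts: pp0:2 pp1:1 pp2:1
Op 4: write(P1, v1, 151). refcount(pp2)=1 -> write in place. 3 ppages; refcounts: pp0:2 pp1:1 pp2:1
Op 5: write(P0, v0, 128). refcount(pp0)=2>1 -> COPY to pp3. 4 ppages; refcounts: pp0:1 pp1:1 pp2:1 pp3:1
Op 6: write(P1, v1, 131). refcount(pp2)=1 -> write in place. 4 ppages; refcounts: pp0:1 pp1:1 pp2:1 pp3:1
Op 7: fork(P1) -> P2. 4 ppages; refcounts: pp0:2 pp1:1 pp2:2 pp3:1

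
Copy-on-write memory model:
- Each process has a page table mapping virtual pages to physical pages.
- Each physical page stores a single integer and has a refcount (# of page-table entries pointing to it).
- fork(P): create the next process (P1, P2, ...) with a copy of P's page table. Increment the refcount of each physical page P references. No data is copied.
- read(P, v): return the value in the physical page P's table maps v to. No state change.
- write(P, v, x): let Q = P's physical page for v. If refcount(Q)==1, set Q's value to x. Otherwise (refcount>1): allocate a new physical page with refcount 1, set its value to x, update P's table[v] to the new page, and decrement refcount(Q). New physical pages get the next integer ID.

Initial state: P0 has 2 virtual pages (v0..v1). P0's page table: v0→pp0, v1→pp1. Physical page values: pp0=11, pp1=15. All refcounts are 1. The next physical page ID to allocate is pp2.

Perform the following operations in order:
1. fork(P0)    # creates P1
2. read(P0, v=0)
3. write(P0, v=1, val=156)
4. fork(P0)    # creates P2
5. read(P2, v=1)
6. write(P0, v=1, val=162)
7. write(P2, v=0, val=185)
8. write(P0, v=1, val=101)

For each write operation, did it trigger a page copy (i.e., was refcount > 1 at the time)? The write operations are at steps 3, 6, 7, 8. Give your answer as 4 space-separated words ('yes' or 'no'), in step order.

Op 1: fork(P0) -> P1. 2 ppages; refcounts: pp0:2 pp1:2
Op 2: read(P0, v0) -> 11. No state change.
Op 3: write(P0, v1, 156). refcount(pp1)=2>1 -> COPY to pp2. 3 ppages; refcounts: pp0:2 pp1:1 pp2:1
Op 4: fork(P0) -> P2. 3 ppages; refcounts: pp0:3 pp1:1 pp2:2
Op 5: read(P2, v1) -> 156. No state change.
Op 6: write(P0, v1, 162). refcount(pp2)=2>1 -> COPY to pp3. 4 ppages; refcounts: pp0:3 pp1:1 pp2:1 pp3:1
Op 7: write(P2, v0, 185). refcount(pp0)=3>1 -> COPY to pp4. 5 ppages; refcounts: pp0:2 pp1:1 pp2:1 pp3:1 pp4:1
Op 8: write(P0, v1, 101). refcount(pp3)=1 -> write in place. 5 ppages; refcounts: pp0:2 pp1:1 pp2:1 pp3:1 pp4:1

yes yes yes no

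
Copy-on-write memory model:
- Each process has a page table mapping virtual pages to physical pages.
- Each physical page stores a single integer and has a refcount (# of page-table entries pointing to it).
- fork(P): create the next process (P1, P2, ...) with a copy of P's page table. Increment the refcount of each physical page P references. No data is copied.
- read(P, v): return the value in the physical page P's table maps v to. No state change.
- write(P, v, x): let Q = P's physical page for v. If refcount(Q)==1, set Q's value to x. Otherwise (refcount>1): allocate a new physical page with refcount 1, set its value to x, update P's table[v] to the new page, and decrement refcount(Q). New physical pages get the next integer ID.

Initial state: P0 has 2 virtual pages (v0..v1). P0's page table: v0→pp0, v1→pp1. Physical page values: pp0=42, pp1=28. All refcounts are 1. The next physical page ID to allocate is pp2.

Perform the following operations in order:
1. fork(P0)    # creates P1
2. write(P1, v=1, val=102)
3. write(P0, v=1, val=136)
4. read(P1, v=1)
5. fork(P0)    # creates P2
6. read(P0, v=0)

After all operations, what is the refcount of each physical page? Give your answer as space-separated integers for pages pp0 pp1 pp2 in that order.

Op 1: fork(P0) -> P1. 2 ppages; refcounts: pp0:2 pp1:2
Op 2: write(P1, v1, 102). refcount(pp1)=2>1 -> COPY to pp2. 3 ppages; refcounts: pp0:2 pp1:1 pp2:1
Op 3: write(P0, v1, 136). refcount(pp1)=1 -> write in place. 3 ppages; refcounts: pp0:2 pp1:1 pp2:1
Op 4: read(P1, v1) -> 102. No state change.
Op 5: fork(P0) -> P2. 3 ppages; refcounts: pp0:3 pp1:2 pp2:1
Op 6: read(P0, v0) -> 42. No state change.

Answer: 3 2 1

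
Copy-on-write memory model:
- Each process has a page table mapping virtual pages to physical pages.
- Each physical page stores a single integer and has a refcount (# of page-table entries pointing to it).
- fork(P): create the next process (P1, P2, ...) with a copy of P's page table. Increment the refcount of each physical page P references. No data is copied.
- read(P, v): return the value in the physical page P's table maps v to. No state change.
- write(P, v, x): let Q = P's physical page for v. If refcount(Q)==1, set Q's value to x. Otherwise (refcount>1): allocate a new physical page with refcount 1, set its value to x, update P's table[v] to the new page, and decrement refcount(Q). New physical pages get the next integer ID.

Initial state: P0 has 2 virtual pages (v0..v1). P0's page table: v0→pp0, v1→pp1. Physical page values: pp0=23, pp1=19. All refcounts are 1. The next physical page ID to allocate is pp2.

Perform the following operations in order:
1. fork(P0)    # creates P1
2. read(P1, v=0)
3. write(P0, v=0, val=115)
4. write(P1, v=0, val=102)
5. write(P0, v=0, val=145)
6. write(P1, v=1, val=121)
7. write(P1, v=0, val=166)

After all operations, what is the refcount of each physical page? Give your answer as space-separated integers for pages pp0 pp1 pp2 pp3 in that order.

Answer: 1 1 1 1

Derivation:
Op 1: fork(P0) -> P1. 2 ppages; refcounts: pp0:2 pp1:2
Op 2: read(P1, v0) -> 23. No state change.
Op 3: write(P0, v0, 115). refcount(pp0)=2>1 -> COPY to pp2. 3 ppages; refcounts: pp0:1 pp1:2 pp2:1
Op 4: write(P1, v0, 102). refcount(pp0)=1 -> write in place. 3 ppages; refcounts: pp0:1 pp1:2 pp2:1
Op 5: write(P0, v0, 145). refcount(pp2)=1 -> write in place. 3 ppages; refcounts: pp0:1 pp1:2 pp2:1
Op 6: write(P1, v1, 121). refcount(pp1)=2>1 -> COPY to pp3. 4 ppages; refcounts: pp0:1 pp1:1 pp2:1 pp3:1
Op 7: write(P1, v0, 166). refcount(pp0)=1 -> write in place. 4 ppages; refcounts: pp0:1 pp1:1 pp2:1 pp3:1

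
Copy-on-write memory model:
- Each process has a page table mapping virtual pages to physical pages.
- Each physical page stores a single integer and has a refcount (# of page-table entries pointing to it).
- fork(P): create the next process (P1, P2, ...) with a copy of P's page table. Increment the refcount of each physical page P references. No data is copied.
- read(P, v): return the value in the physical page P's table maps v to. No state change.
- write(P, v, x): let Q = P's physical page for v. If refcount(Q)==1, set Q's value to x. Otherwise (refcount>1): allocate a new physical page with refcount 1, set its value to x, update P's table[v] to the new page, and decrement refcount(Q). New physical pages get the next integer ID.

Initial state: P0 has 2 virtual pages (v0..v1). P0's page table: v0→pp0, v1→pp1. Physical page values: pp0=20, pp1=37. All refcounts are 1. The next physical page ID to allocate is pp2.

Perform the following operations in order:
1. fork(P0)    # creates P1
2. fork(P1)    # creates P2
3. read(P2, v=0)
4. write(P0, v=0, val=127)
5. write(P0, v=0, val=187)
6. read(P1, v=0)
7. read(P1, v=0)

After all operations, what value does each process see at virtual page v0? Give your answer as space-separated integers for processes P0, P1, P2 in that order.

Op 1: fork(P0) -> P1. 2 ppages; refcounts: pp0:2 pp1:2
Op 2: fork(P1) -> P2. 2 ppages; refcounts: pp0:3 pp1:3
Op 3: read(P2, v0) -> 20. No state change.
Op 4: write(P0, v0, 127). refcount(pp0)=3>1 -> COPY to pp2. 3 ppages; refcounts: pp0:2 pp1:3 pp2:1
Op 5: write(P0, v0, 187). refcount(pp2)=1 -> write in place. 3 ppages; refcounts: pp0:2 pp1:3 pp2:1
Op 6: read(P1, v0) -> 20. No state change.
Op 7: read(P1, v0) -> 20. No state change.
P0: v0 -> pp2 = 187
P1: v0 -> pp0 = 20
P2: v0 -> pp0 = 20

Answer: 187 20 20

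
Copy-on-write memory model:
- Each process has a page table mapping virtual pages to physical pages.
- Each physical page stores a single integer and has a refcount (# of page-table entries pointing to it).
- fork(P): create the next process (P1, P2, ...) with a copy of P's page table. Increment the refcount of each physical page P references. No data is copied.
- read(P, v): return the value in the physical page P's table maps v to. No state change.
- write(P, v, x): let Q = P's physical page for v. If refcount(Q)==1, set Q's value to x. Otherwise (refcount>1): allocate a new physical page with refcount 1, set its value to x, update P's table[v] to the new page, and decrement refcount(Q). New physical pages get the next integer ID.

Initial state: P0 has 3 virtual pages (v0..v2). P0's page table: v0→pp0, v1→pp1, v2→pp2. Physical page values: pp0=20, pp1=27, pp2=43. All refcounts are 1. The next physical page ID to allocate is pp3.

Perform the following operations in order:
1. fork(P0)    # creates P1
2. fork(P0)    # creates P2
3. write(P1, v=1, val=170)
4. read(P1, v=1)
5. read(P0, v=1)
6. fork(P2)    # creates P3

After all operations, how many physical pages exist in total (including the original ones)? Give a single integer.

Answer: 4

Derivation:
Op 1: fork(P0) -> P1. 3 ppages; refcounts: pp0:2 pp1:2 pp2:2
Op 2: fork(P0) -> P2. 3 ppages; refcounts: pp0:3 pp1:3 pp2:3
Op 3: write(P1, v1, 170). refcount(pp1)=3>1 -> COPY to pp3. 4 ppages; refcounts: pp0:3 pp1:2 pp2:3 pp3:1
Op 4: read(P1, v1) -> 170. No state change.
Op 5: read(P0, v1) -> 27. No state change.
Op 6: fork(P2) -> P3. 4 ppages; refcounts: pp0:4 pp1:3 pp2:4 pp3:1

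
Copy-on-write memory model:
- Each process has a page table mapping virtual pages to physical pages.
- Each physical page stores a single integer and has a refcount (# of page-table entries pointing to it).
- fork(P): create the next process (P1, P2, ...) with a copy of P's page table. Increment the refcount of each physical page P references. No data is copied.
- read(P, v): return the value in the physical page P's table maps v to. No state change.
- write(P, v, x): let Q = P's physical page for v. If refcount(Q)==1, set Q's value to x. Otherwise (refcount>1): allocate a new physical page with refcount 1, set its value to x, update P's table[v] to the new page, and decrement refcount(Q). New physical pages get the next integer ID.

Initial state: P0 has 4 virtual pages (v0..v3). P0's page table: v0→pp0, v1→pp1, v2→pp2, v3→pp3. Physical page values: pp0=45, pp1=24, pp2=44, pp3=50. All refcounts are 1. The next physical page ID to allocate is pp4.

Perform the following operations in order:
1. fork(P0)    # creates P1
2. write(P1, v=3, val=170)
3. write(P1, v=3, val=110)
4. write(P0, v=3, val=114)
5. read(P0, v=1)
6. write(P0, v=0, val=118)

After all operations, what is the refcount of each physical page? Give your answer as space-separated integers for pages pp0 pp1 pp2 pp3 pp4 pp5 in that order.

Answer: 1 2 2 1 1 1

Derivation:
Op 1: fork(P0) -> P1. 4 ppages; refcounts: pp0:2 pp1:2 pp2:2 pp3:2
Op 2: write(P1, v3, 170). refcount(pp3)=2>1 -> COPY to pp4. 5 ppages; refcounts: pp0:2 pp1:2 pp2:2 pp3:1 pp4:1
Op 3: write(P1, v3, 110). refcount(pp4)=1 -> write in place. 5 ppages; refcounts: pp0:2 pp1:2 pp2:2 pp3:1 pp4:1
Op 4: write(P0, v3, 114). refcount(pp3)=1 -> write in place. 5 ppages; refcounts: pp0:2 pp1:2 pp2:2 pp3:1 pp4:1
Op 5: read(P0, v1) -> 24. No state change.
Op 6: write(P0, v0, 118). refcount(pp0)=2>1 -> COPY to pp5. 6 ppages; refcounts: pp0:1 pp1:2 pp2:2 pp3:1 pp4:1 pp5:1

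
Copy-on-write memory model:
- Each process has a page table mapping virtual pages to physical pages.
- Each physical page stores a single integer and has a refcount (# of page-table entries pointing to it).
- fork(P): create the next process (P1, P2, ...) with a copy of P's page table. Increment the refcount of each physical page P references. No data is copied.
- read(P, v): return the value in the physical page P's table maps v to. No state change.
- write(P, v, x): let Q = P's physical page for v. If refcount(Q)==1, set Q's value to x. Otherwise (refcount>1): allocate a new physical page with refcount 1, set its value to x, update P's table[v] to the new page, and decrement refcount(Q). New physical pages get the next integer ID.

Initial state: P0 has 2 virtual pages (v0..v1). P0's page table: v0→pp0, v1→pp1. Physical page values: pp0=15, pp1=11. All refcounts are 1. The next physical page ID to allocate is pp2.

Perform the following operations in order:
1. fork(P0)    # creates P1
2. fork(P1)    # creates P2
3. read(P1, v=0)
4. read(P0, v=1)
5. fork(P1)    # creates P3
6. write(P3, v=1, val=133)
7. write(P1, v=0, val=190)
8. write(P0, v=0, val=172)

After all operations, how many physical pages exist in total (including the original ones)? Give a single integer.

Answer: 5

Derivation:
Op 1: fork(P0) -> P1. 2 ppages; refcounts: pp0:2 pp1:2
Op 2: fork(P1) -> P2. 2 ppages; refcounts: pp0:3 pp1:3
Op 3: read(P1, v0) -> 15. No state change.
Op 4: read(P0, v1) -> 11. No state change.
Op 5: fork(P1) -> P3. 2 ppages; refcounts: pp0:4 pp1:4
Op 6: write(P3, v1, 133). refcount(pp1)=4>1 -> COPY to pp2. 3 ppages; refcounts: pp0:4 pp1:3 pp2:1
Op 7: write(P1, v0, 190). refcount(pp0)=4>1 -> COPY to pp3. 4 ppages; refcounts: pp0:3 pp1:3 pp2:1 pp3:1
Op 8: write(P0, v0, 172). refcount(pp0)=3>1 -> COPY to pp4. 5 ppages; refcounts: pp0:2 pp1:3 pp2:1 pp3:1 pp4:1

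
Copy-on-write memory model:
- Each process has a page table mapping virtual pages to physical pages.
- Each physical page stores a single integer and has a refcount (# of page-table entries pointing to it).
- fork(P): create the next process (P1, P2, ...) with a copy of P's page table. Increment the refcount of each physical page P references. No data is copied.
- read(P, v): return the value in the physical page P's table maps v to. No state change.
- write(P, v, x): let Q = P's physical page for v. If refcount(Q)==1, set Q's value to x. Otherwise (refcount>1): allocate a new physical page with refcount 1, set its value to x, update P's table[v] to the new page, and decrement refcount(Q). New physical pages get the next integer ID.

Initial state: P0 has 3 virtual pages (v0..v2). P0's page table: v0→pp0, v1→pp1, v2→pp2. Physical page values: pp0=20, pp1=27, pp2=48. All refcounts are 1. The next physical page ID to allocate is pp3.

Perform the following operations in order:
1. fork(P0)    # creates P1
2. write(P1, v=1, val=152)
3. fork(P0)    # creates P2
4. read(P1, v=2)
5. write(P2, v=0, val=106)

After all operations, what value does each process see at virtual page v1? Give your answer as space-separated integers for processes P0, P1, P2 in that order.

Answer: 27 152 27

Derivation:
Op 1: fork(P0) -> P1. 3 ppages; refcounts: pp0:2 pp1:2 pp2:2
Op 2: write(P1, v1, 152). refcount(pp1)=2>1 -> COPY to pp3. 4 ppages; refcounts: pp0:2 pp1:1 pp2:2 pp3:1
Op 3: fork(P0) -> P2. 4 ppages; refcounts: pp0:3 pp1:2 pp2:3 pp3:1
Op 4: read(P1, v2) -> 48. No state change.
Op 5: write(P2, v0, 106). refcount(pp0)=3>1 -> COPY to pp4. 5 ppages; refcounts: pp0:2 pp1:2 pp2:3 pp3:1 pp4:1
P0: v1 -> pp1 = 27
P1: v1 -> pp3 = 152
P2: v1 -> pp1 = 27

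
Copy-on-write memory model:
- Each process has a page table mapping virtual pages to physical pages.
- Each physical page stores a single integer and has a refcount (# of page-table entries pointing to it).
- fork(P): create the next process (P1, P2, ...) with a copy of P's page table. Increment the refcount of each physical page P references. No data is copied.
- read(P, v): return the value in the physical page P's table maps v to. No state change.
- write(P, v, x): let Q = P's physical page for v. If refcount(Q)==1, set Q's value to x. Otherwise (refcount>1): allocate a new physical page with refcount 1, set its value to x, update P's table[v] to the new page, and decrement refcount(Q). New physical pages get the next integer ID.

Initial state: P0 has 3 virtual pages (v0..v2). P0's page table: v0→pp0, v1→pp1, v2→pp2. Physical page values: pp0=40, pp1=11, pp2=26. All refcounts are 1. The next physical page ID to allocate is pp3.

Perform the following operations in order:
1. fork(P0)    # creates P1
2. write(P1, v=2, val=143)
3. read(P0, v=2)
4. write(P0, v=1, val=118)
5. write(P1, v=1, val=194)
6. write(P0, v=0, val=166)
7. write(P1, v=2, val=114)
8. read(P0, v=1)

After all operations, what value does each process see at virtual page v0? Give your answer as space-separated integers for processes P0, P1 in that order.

Op 1: fork(P0) -> P1. 3 ppages; refcounts: pp0:2 pp1:2 pp2:2
Op 2: write(P1, v2, 143). refcount(pp2)=2>1 -> COPY to pp3. 4 ppages; refcounts: pp0:2 pp1:2 pp2:1 pp3:1
Op 3: read(P0, v2) -> 26. No state change.
Op 4: write(P0, v1, 118). refcount(pp1)=2>1 -> COPY to pp4. 5 ppages; refcounts: pp0:2 pp1:1 pp2:1 pp3:1 pp4:1
Op 5: write(P1, v1, 194). refcount(pp1)=1 -> write in place. 5 ppages; refcounts: pp0:2 pp1:1 pp2:1 pp3:1 pp4:1
Op 6: write(P0, v0, 166). refcount(pp0)=2>1 -> COPY to pp5. 6 ppages; refcounts: pp0:1 pp1:1 pp2:1 pp3:1 pp4:1 pp5:1
Op 7: write(P1, v2, 114). refcount(pp3)=1 -> write in place. 6 ppages; refcounts: pp0:1 pp1:1 pp2:1 pp3:1 pp4:1 pp5:1
Op 8: read(P0, v1) -> 118. No state change.
P0: v0 -> pp5 = 166
P1: v0 -> pp0 = 40

Answer: 166 40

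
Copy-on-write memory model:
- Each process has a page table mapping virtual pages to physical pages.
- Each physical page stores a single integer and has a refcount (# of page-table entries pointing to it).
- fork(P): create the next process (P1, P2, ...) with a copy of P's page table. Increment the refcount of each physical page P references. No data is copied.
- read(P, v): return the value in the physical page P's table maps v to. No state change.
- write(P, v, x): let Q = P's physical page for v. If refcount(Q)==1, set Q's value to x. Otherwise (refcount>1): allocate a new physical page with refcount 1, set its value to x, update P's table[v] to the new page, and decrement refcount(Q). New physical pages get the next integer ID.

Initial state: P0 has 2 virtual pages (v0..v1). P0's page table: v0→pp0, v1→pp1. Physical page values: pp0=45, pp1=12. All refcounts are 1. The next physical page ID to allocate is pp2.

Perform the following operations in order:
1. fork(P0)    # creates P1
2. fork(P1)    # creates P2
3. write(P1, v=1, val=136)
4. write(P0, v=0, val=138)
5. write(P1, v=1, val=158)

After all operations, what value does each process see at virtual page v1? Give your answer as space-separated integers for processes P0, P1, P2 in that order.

Op 1: fork(P0) -> P1. 2 ppages; refcounts: pp0:2 pp1:2
Op 2: fork(P1) -> P2. 2 ppages; refcounts: pp0:3 pp1:3
Op 3: write(P1, v1, 136). refcount(pp1)=3>1 -> COPY to pp2. 3 ppages; refcounts: pp0:3 pp1:2 pp2:1
Op 4: write(P0, v0, 138). refcount(pp0)=3>1 -> COPY to pp3. 4 ppages; refcounts: pp0:2 pp1:2 pp2:1 pp3:1
Op 5: write(P1, v1, 158). refcount(pp2)=1 -> write in place. 4 ppages; refcounts: pp0:2 pp1:2 pp2:1 pp3:1
P0: v1 -> pp1 = 12
P1: v1 -> pp2 = 158
P2: v1 -> pp1 = 12

Answer: 12 158 12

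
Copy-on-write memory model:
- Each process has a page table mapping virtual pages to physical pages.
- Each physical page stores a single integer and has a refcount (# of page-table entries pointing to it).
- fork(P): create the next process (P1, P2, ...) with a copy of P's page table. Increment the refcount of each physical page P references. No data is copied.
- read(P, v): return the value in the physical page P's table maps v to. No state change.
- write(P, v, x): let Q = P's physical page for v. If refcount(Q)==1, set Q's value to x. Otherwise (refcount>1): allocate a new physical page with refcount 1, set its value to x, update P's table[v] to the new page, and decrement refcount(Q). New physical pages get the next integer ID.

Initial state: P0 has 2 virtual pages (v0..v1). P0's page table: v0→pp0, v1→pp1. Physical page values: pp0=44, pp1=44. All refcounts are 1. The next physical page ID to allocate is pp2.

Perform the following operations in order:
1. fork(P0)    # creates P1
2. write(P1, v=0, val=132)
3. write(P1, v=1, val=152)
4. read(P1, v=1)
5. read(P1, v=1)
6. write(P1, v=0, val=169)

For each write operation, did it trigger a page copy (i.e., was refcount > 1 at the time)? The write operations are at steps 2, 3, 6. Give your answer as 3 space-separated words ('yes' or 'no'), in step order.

Op 1: fork(P0) -> P1. 2 ppages; refcounts: pp0:2 pp1:2
Op 2: write(P1, v0, 132). refcount(pp0)=2>1 -> COPY to pp2. 3 ppages; refcounts: pp0:1 pp1:2 pp2:1
Op 3: write(P1, v1, 152). refcount(pp1)=2>1 -> COPY to pp3. 4 ppages; refcounts: pp0:1 pp1:1 pp2:1 pp3:1
Op 4: read(P1, v1) -> 152. No state change.
Op 5: read(P1, v1) -> 152. No state change.
Op 6: write(P1, v0, 169). refcount(pp2)=1 -> write in place. 4 ppages; refcounts: pp0:1 pp1:1 pp2:1 pp3:1

yes yes no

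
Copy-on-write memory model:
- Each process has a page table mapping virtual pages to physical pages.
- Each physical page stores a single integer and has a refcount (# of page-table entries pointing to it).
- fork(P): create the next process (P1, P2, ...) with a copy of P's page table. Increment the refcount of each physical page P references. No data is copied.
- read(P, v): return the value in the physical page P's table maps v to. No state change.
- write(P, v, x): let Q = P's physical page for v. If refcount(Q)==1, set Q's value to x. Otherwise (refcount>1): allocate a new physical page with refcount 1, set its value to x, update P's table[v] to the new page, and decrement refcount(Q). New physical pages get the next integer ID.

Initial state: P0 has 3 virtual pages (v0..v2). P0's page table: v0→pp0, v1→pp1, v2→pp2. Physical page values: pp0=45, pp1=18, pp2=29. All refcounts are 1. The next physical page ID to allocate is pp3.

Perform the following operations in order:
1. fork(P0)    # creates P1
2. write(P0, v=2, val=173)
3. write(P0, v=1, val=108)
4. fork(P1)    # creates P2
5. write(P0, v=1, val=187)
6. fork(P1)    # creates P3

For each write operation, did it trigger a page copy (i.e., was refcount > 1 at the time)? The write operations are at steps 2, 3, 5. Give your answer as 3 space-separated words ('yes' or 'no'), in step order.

Op 1: fork(P0) -> P1. 3 ppages; refcounts: pp0:2 pp1:2 pp2:2
Op 2: write(P0, v2, 173). refcount(pp2)=2>1 -> COPY to pp3. 4 ppages; refcounts: pp0:2 pp1:2 pp2:1 pp3:1
Op 3: write(P0, v1, 108). refcount(pp1)=2>1 -> COPY to pp4. 5 ppages; refcounts: pp0:2 pp1:1 pp2:1 pp3:1 pp4:1
Op 4: fork(P1) -> P2. 5 ppages; refcounts: pp0:3 pp1:2 pp2:2 pp3:1 pp4:1
Op 5: write(P0, v1, 187). refcount(pp4)=1 -> write in place. 5 ppages; refcounts: pp0:3 pp1:2 pp2:2 pp3:1 pp4:1
Op 6: fork(P1) -> P3. 5 ppages; refcounts: pp0:4 pp1:3 pp2:3 pp3:1 pp4:1

yes yes no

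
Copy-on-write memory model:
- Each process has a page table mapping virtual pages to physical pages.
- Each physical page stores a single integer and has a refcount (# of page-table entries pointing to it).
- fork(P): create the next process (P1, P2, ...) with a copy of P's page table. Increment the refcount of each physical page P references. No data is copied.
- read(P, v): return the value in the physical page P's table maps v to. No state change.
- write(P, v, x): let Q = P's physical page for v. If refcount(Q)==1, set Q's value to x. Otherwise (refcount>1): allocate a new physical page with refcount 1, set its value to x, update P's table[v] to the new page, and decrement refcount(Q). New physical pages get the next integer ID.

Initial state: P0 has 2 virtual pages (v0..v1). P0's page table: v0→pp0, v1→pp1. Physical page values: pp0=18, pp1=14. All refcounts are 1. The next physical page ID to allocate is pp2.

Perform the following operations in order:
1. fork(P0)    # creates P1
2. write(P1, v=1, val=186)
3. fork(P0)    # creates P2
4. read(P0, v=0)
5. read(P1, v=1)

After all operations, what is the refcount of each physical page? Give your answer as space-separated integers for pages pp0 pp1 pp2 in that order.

Answer: 3 2 1

Derivation:
Op 1: fork(P0) -> P1. 2 ppages; refcounts: pp0:2 pp1:2
Op 2: write(P1, v1, 186). refcount(pp1)=2>1 -> COPY to pp2. 3 ppages; refcounts: pp0:2 pp1:1 pp2:1
Op 3: fork(P0) -> P2. 3 ppages; refcounts: pp0:3 pp1:2 pp2:1
Op 4: read(P0, v0) -> 18. No state change.
Op 5: read(P1, v1) -> 186. No state change.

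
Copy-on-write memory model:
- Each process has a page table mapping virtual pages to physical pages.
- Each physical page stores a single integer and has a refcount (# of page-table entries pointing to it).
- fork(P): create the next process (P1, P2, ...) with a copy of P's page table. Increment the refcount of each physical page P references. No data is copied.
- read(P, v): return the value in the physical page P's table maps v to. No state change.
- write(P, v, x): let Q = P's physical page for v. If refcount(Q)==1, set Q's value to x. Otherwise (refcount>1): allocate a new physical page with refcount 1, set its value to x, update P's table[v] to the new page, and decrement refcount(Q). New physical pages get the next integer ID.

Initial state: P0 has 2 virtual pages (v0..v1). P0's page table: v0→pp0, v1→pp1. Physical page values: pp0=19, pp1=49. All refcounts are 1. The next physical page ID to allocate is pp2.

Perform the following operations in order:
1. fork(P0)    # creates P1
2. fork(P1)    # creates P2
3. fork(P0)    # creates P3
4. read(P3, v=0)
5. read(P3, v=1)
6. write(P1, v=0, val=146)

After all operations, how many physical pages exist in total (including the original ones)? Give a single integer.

Op 1: fork(P0) -> P1. 2 ppages; refcounts: pp0:2 pp1:2
Op 2: fork(P1) -> P2. 2 ppages; refcounts: pp0:3 pp1:3
Op 3: fork(P0) -> P3. 2 ppages; refcounts: pp0:4 pp1:4
Op 4: read(P3, v0) -> 19. No state change.
Op 5: read(P3, v1) -> 49. No state change.
Op 6: write(P1, v0, 146). refcount(pp0)=4>1 -> COPY to pp2. 3 ppages; refcounts: pp0:3 pp1:4 pp2:1

Answer: 3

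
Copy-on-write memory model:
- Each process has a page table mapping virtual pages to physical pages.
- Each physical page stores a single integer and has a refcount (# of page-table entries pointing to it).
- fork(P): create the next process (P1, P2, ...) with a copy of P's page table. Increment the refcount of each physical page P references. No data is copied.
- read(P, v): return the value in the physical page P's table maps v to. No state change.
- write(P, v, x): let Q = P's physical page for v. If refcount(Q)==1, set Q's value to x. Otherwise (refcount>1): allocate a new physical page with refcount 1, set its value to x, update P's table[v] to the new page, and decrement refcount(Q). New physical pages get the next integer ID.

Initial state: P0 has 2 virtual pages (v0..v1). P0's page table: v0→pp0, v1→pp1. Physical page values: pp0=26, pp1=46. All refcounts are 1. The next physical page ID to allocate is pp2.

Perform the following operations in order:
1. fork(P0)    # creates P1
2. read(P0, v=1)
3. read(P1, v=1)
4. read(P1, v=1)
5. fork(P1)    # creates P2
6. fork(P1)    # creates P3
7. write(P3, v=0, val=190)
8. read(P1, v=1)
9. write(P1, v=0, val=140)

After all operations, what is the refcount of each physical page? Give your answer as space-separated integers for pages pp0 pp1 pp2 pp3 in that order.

Op 1: fork(P0) -> P1. 2 ppages; refcounts: pp0:2 pp1:2
Op 2: read(P0, v1) -> 46. No state change.
Op 3: read(P1, v1) -> 46. No state change.
Op 4: read(P1, v1) -> 46. No state change.
Op 5: fork(P1) -> P2. 2 ppages; refcounts: pp0:3 pp1:3
Op 6: fork(P1) -> P3. 2 ppages; refcounts: pp0:4 pp1:4
Op 7: write(P3, v0, 190). refcount(pp0)=4>1 -> COPY to pp2. 3 ppages; refcounts: pp0:3 pp1:4 pp2:1
Op 8: read(P1, v1) -> 46. No state change.
Op 9: write(P1, v0, 140). refcount(pp0)=3>1 -> COPY to pp3. 4 ppages; refcounts: pp0:2 pp1:4 pp2:1 pp3:1

Answer: 2 4 1 1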